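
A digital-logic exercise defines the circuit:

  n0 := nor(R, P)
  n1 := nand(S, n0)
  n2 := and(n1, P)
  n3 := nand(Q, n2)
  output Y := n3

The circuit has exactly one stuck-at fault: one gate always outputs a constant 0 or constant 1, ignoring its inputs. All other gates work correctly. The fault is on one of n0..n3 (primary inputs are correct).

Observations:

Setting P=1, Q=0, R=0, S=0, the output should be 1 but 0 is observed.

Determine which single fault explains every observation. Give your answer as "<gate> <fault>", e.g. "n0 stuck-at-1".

n3 stuck-at-0

Fault-free values for test 1 (P=1, Q=0, R=0, S=0): n0=0, n1=1, n2=1, n3=1, giving Y=1. Observed 0.
Test 1: faults giving observed 0 are {n3 stuck-at-0}.
Only n3 stuck-at-0 is consistent with every test.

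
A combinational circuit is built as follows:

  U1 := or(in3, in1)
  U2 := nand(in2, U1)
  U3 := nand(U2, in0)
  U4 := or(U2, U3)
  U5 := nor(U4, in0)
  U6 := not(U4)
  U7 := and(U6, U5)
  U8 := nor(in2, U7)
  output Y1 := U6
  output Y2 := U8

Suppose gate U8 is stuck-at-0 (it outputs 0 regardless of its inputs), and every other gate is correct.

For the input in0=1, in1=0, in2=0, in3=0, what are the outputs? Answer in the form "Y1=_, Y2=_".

Propagate with U8 forced: U1=0, U2=1, U3=0, U4=1, U5=0, U6=0, U7=0, U8=0 [stuck-at-0].
So the outputs are Y1=0, Y2=0. (Without the fault they would be Y1=0, Y2=1.)

Y1=0, Y2=0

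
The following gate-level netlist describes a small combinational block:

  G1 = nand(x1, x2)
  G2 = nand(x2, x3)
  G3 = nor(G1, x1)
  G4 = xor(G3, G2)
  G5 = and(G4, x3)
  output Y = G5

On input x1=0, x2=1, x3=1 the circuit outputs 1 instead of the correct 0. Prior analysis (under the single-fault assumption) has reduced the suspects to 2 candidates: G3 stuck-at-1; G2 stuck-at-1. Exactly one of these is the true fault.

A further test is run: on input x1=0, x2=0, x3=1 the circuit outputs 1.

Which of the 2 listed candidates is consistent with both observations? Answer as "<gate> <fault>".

G2 stuck-at-1

Evaluate each candidate on input x1=0, x2=0, x3=1:
  G3 stuck-at-1: G1=1, G2=1, G3=1 [stuck-at-1], G4=0, G5=0 → 0 — eliminated
  G2 stuck-at-1: G1=1, G2=1 [stuck-at-1], G3=0, G4=1, G5=1 → 1 — matches
Only G2 stuck-at-1 reproduces the observed 1.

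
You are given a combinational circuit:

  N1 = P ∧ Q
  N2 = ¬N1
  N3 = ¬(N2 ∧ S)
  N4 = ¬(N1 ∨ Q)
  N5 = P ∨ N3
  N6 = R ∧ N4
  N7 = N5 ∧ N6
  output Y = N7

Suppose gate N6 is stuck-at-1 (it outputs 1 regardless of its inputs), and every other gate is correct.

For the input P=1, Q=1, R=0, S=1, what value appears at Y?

1

Propagate with N6 forced: N1=1, N2=0, N3=1, N4=0, N5=1, N6=1 [stuck-at-1], N7=1.
So Y = 1. (Without the fault it would be 0.)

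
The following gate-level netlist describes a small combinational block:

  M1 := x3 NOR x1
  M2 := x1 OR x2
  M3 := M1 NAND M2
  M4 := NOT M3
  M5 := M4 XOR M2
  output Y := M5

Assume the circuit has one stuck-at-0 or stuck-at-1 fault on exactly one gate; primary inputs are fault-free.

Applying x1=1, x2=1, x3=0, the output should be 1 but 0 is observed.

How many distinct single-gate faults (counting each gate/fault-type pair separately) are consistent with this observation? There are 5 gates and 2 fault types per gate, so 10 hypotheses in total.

5

Fault-free: M1=0, M2=1, M3=1, M4=0, M5=1 → 1. Observed 0.
  M1 stuck-at-0: output 1 ✗
  M1 stuck-at-1: output 0 ✓
  M2 stuck-at-0: output 0 ✓
  M2 stuck-at-1: output 1 ✗
  M3 stuck-at-0: output 0 ✓
  M3 stuck-at-1: output 1 ✗
  M4 stuck-at-0: output 1 ✗
  M4 stuck-at-1: output 0 ✓
  M5 stuck-at-0: output 0 ✓
  M5 stuck-at-1: output 1 ✗
Consistent faults: {M1 stuck-at-1, M2 stuck-at-0, M3 stuck-at-0, M4 stuck-at-1, M5 stuck-at-0} — 5 in all.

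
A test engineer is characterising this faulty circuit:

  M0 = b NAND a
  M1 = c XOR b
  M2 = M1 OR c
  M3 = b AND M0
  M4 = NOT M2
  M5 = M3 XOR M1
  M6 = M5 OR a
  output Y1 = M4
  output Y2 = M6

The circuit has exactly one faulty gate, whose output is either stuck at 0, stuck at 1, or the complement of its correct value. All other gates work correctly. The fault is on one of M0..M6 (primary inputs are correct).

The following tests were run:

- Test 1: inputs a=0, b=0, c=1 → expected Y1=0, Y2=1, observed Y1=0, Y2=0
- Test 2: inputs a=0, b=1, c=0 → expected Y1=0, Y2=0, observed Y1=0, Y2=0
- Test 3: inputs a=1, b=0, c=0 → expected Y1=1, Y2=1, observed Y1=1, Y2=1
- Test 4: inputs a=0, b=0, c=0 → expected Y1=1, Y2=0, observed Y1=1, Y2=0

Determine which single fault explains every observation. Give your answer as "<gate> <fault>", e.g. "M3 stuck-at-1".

M5 stuck-at-0

Fault-free values for test 1 (a=0, b=0, c=1): M0=1, M1=1, M2=1, M3=0, M4=0, M5=1, M6=1, giving Y1=0, Y2=1. Observed Y1=0, Y2=0.
Test 1: faults giving observed Y1=0, Y2=0 are {M1 stuck-at-0, M1 inverted output, M3 stuck-at-1, M3 inverted output, M5 stuck-at-0, M5 inverted output, M6 stuck-at-0, M6 inverted output}.
Test 2 (a=0, b=1, c=0): fault-free M0=1, M1=1, M2=1, M3=1, M4=0, M5=0, M6=0 → Y1=0, Y2=0; observed Y1=0, Y2=0. Eliminates M1 stuck-at-0, M1 inverted output, M3 inverted output, M5 inverted output, M6 inverted output.
Test 3 (a=1, b=0, c=0): fault-free M0=1, M1=0, M2=0, M3=0, M4=1, M5=0, M6=1 → Y1=1, Y2=1; observed Y1=1, Y2=1. Eliminates M6 stuck-at-0.
Test 4 (a=0, b=0, c=0): fault-free M0=1, M1=0, M2=0, M3=0, M4=1, M5=0, M6=0 → Y1=1, Y2=0; observed Y1=1, Y2=0. Eliminates M3 stuck-at-1.
Only M5 stuck-at-0 is consistent with every test.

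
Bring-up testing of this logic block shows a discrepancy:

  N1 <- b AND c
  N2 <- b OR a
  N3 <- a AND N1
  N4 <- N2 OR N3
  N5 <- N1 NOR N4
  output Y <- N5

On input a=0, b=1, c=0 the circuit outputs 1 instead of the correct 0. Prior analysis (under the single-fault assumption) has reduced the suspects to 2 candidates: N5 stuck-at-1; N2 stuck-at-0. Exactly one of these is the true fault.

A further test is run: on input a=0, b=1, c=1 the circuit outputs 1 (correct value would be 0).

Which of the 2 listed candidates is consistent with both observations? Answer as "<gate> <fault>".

Evaluate each candidate on input a=0, b=1, c=1:
  N5 stuck-at-1: N1=1, N2=1, N3=0, N4=1, N5=1 [stuck-at-1] → 1 — matches
  N2 stuck-at-0: N1=1, N2=0 [stuck-at-0], N3=0, N4=0, N5=0 → 0 — eliminated
Only N5 stuck-at-1 reproduces the observed 1.

N5 stuck-at-1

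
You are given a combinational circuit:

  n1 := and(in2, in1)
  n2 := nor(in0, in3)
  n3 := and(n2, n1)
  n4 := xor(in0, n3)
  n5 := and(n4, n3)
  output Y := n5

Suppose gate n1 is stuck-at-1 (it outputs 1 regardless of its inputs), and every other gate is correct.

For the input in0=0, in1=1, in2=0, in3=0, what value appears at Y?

Propagate with n1 forced: n1=1 [stuck-at-1], n2=1, n3=1, n4=1, n5=1.
So Y = 1. (Without the fault it would be 0.)

1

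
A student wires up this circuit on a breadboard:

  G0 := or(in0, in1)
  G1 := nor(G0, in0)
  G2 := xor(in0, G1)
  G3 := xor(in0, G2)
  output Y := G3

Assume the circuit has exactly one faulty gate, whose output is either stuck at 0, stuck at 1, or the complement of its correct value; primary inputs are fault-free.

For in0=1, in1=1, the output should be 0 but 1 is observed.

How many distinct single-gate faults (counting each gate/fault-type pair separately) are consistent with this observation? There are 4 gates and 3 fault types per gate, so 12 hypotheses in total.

Fault-free: G0=1, G1=0, G2=1, G3=0 → 0. Observed 1.
  G0 stuck-at-0: output 0 ✗
  G0 stuck-at-1: output 0 ✗
  G0 inverted output: output 0 ✗
  G1 stuck-at-0: output 0 ✗
  G1 stuck-at-1: output 1 ✓
  G1 inverted output: output 1 ✓
  G2 stuck-at-0: output 1 ✓
  G2 stuck-at-1: output 0 ✗
  G2 inverted output: output 1 ✓
  G3 stuck-at-0: output 0 ✗
  G3 stuck-at-1: output 1 ✓
  G3 inverted output: output 1 ✓
Consistent faults: {G1 stuck-at-1, G1 inverted output, G2 stuck-at-0, G2 inverted output, G3 stuck-at-1, G3 inverted output} — 6 in all.

6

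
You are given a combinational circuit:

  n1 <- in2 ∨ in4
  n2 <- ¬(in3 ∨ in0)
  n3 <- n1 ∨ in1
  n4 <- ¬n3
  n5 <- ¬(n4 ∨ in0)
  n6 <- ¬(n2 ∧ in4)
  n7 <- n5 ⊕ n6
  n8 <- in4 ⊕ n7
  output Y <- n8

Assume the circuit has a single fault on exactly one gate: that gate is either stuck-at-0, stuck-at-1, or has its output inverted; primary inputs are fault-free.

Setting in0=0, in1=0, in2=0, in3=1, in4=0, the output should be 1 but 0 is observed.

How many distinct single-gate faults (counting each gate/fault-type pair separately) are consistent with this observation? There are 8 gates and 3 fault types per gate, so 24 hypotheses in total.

Fault-free: n1=0, n2=0, n3=0, n4=1, n5=0, n6=1, n7=1, n8=1 → 1. Observed 0.
  n1: stuck-at-1, inverted output ✓; others ✗
  n2: none of the 3 fault types match ✗
  n3: stuck-at-1, inverted output ✓; others ✗
  n4: stuck-at-0, inverted output ✓; others ✗
  n5: stuck-at-1, inverted output ✓; others ✗
  n6: stuck-at-0, inverted output ✓; others ✗
  n7: stuck-at-0, inverted output ✓; others ✗
  n8: stuck-at-0, inverted output ✓; others ✗
Consistent faults: {n1 stuck-at-1, n1 inverted output, n3 stuck-at-1, n3 inverted output, n4 stuck-at-0, n4 inverted output, n5 stuck-at-1, n5 inverted output, n6 stuck-at-0, n6 inverted output, n7 stuck-at-0, n7 inverted output, n8 stuck-at-0, n8 inverted output} — 14 in all.

14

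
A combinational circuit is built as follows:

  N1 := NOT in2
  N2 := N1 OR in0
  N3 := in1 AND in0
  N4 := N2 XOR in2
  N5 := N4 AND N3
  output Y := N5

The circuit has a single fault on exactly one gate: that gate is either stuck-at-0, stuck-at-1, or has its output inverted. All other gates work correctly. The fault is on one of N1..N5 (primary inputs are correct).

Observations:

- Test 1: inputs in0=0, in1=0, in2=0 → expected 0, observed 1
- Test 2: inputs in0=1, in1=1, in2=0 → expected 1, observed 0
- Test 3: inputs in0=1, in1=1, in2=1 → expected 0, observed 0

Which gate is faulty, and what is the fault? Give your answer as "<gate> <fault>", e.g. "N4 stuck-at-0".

Fault-free values for test 1 (in0=0, in1=0, in2=0): N1=1, N2=1, N3=0, N4=1, N5=0, giving Y=0. Observed 1.
Test 1: faults giving observed 1 are {N3 stuck-at-1, N3 inverted output, N5 stuck-at-1, N5 inverted output}.
Test 2 (in0=1, in1=1, in2=0): fault-free N1=1, N2=1, N3=1, N4=1, N5=1 → 1; observed 0. Eliminates N3 stuck-at-1, N5 stuck-at-1.
Test 3 (in0=1, in1=1, in2=1): fault-free N1=0, N2=1, N3=1, N4=0, N5=0 → 0; observed 0. Eliminates N5 inverted output.
Only N3 inverted output is consistent with every test.

N3 inverted output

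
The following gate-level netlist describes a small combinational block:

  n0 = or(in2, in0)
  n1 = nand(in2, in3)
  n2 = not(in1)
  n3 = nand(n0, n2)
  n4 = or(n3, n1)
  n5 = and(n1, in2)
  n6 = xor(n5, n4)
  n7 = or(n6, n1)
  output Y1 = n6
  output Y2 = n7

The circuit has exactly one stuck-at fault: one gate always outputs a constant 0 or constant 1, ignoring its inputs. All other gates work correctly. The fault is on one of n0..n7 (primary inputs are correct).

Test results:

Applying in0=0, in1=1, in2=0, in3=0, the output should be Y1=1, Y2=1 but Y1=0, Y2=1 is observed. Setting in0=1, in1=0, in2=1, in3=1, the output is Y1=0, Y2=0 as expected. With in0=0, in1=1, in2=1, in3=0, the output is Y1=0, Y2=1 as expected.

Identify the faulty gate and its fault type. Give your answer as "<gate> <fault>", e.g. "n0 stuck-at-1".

Fault-free values for test 1 (in0=0, in1=1, in2=0, in3=0): n0=0, n1=1, n2=0, n3=1, n4=1, n5=0, n6=1, n7=1, giving Y1=1, Y2=1. Observed Y1=0, Y2=1.
Test 1: faults giving observed Y1=0, Y2=1 are {n4 stuck-at-0, n5 stuck-at-1, n6 stuck-at-0}.
Test 2 (in0=1, in1=0, in2=1, in3=1): fault-free n0=1, n1=0, n2=1, n3=0, n4=0, n5=0, n6=0, n7=0 → Y1=0, Y2=0; observed Y1=0, Y2=0. Eliminates n5 stuck-at-1.
Test 3 (in0=0, in1=1, in2=1, in3=0): fault-free n0=1, n1=1, n2=0, n3=1, n4=1, n5=1, n6=0, n7=1 → Y1=0, Y2=1; observed Y1=0, Y2=1. Eliminates n4 stuck-at-0.
Only n6 stuck-at-0 is consistent with every test.

n6 stuck-at-0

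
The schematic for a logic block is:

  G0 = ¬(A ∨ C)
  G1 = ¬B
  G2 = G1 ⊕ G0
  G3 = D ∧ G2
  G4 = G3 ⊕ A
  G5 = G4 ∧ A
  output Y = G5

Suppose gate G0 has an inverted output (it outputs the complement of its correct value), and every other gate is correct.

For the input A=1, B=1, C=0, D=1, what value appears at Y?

0

Propagate with G0 forced: G0=1 [inverted output], G1=0, G2=1, G3=1, G4=0, G5=0.
So Y = 0. (Without the fault it would be 1.)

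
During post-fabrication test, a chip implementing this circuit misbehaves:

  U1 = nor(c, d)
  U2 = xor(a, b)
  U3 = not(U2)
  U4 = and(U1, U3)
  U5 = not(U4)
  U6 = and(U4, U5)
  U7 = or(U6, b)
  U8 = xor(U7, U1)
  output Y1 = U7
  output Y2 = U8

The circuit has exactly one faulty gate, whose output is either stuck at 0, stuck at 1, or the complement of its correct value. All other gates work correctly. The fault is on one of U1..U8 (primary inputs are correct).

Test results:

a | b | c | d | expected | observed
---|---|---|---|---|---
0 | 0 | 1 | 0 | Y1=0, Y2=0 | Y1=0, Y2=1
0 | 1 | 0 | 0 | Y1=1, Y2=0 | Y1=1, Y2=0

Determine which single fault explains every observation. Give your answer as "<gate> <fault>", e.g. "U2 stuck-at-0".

Fault-free values for test 1 (a=0, b=0, c=1, d=0): U1=0, U2=0, U3=1, U4=0, U5=1, U6=0, U7=0, U8=0, giving Y1=0, Y2=0. Observed Y1=0, Y2=1.
Test 1: faults giving observed Y1=0, Y2=1 are {U1 stuck-at-1, U1 inverted output, U8 stuck-at-1, U8 inverted output}.
Test 2 (a=0, b=1, c=0, d=0): fault-free U1=1, U2=1, U3=0, U4=0, U5=1, U6=0, U7=1, U8=0 → Y1=1, Y2=0; observed Y1=1, Y2=0. Eliminates U1 inverted output, U8 stuck-at-1, U8 inverted output.
Only U1 stuck-at-1 is consistent with every test.

U1 stuck-at-1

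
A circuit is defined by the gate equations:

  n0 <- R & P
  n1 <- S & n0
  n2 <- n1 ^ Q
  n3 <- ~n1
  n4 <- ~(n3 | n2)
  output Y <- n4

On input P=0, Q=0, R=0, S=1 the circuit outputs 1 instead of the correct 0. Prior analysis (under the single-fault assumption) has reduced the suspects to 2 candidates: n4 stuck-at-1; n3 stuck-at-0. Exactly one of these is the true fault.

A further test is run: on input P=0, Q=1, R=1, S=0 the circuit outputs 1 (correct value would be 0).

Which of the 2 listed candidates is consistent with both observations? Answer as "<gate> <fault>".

Evaluate each candidate on input P=0, Q=1, R=1, S=0:
  n4 stuck-at-1: n0=0, n1=0, n2=1, n3=1, n4=1 [stuck-at-1] → 1 — matches
  n3 stuck-at-0: n0=0, n1=0, n2=1, n3=0 [stuck-at-0], n4=0 → 0 — eliminated
Only n4 stuck-at-1 reproduces the observed 1.

n4 stuck-at-1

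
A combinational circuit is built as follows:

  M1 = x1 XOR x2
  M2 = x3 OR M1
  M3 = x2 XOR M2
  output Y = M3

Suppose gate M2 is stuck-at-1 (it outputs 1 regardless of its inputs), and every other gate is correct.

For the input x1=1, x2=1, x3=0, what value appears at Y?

Propagate with M2 forced: M1=0, M2=1 [stuck-at-1], M3=0.
So Y = 0. (Without the fault it would be 1.)

0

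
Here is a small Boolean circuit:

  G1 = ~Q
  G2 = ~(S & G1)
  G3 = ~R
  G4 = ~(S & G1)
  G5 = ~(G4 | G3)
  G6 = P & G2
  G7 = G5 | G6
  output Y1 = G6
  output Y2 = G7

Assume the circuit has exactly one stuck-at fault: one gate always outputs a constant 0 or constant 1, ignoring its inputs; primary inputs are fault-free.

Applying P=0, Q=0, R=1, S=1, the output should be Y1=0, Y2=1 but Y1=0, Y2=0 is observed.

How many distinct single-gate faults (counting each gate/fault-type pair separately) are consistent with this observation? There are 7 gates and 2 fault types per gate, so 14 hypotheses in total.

5

Fault-free: G1=1, G2=0, G3=0, G4=0, G5=1, G6=0, G7=1 → Y1=0, Y2=1. Observed Y1=0, Y2=0.
  G1 stuck-at-0: output Y1=0, Y2=0 ✓
  G1 stuck-at-1: output Y1=0, Y2=1 ✗
  G2 stuck-at-0: output Y1=0, Y2=1 ✗
  G2 stuck-at-1: output Y1=0, Y2=1 ✗
  G3 stuck-at-0: output Y1=0, Y2=1 ✗
  G3 stuck-at-1: output Y1=0, Y2=0 ✓
  G4 stuck-at-0: output Y1=0, Y2=1 ✗
  G4 stuck-at-1: output Y1=0, Y2=0 ✓
  G5 stuck-at-0: output Y1=0, Y2=0 ✓
  G5 stuck-at-1: output Y1=0, Y2=1 ✗
  G6 stuck-at-0: output Y1=0, Y2=1 ✗
  G6 stuck-at-1: output Y1=1, Y2=1 ✗
  G7 stuck-at-0: output Y1=0, Y2=0 ✓
  G7 stuck-at-1: output Y1=0, Y2=1 ✗
Consistent faults: {G1 stuck-at-0, G3 stuck-at-1, G4 stuck-at-1, G5 stuck-at-0, G7 stuck-at-0} — 5 in all.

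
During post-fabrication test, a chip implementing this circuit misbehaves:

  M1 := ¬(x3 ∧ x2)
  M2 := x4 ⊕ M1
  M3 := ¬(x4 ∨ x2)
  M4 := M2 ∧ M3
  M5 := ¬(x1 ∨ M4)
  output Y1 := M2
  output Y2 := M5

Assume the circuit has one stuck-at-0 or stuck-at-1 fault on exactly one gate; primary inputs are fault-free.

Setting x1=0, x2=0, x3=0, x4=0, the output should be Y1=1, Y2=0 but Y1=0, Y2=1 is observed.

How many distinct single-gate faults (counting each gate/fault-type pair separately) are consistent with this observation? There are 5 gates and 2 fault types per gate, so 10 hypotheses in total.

2

Fault-free: M1=1, M2=1, M3=1, M4=1, M5=0 → Y1=1, Y2=0. Observed Y1=0, Y2=1.
  M1 stuck-at-0: output Y1=0, Y2=1 ✓
  M1 stuck-at-1: output Y1=1, Y2=0 ✗
  M2 stuck-at-0: output Y1=0, Y2=1 ✓
  M2 stuck-at-1: output Y1=1, Y2=0 ✗
  M3 stuck-at-0: output Y1=1, Y2=1 ✗
  M3 stuck-at-1: output Y1=1, Y2=0 ✗
  M4 stuck-at-0: output Y1=1, Y2=1 ✗
  M4 stuck-at-1: output Y1=1, Y2=0 ✗
  M5 stuck-at-0: output Y1=1, Y2=0 ✗
  M5 stuck-at-1: output Y1=1, Y2=1 ✗
Consistent faults: {M1 stuck-at-0, M2 stuck-at-0} — 2 in all.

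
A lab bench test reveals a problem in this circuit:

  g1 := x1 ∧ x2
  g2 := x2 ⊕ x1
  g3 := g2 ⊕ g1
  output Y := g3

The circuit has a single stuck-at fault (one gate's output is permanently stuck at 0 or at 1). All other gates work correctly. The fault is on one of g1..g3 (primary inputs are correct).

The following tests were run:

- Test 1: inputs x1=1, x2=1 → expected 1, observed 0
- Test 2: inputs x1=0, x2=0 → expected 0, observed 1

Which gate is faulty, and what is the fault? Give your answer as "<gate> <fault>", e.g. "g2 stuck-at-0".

g2 stuck-at-1

Fault-free values for test 1 (x1=1, x2=1): g1=1, g2=0, g3=1, giving Y=1. Observed 0.
Test 1: faults giving observed 0 are {g1 stuck-at-0, g2 stuck-at-1, g3 stuck-at-0}.
Test 2 (x1=0, x2=0): fault-free g1=0, g2=0, g3=0 → 0; observed 1. Eliminates g1 stuck-at-0, g3 stuck-at-0.
Only g2 stuck-at-1 is consistent with every test.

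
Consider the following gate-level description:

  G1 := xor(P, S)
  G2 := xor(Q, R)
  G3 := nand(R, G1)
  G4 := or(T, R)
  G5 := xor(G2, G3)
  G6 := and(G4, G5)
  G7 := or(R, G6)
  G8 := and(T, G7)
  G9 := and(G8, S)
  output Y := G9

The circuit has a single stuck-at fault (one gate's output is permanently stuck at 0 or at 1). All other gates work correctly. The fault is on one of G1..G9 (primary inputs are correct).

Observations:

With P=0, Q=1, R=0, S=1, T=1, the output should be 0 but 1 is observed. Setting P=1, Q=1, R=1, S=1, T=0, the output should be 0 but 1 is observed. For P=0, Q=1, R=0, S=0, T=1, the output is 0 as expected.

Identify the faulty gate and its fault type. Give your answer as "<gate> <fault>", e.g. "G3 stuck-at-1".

G8 stuck-at-1

Fault-free values for test 1 (P=0, Q=1, R=0, S=1, T=1): G1=1, G2=1, G3=1, G4=1, G5=0, G6=0, G7=0, G8=0, G9=0, giving Y=0. Observed 1.
Test 1: faults giving observed 1 are {G2 stuck-at-0, G3 stuck-at-0, G5 stuck-at-1, G6 stuck-at-1, G7 stuck-at-1, G8 stuck-at-1, G9 stuck-at-1}.
Test 2 (P=1, Q=1, R=1, S=1, T=0): fault-free G1=0, G2=0, G3=1, G4=1, G5=1, G6=1, G7=1, G8=0, G9=0 → 0; observed 1. Eliminates G2 stuck-at-0, G3 stuck-at-0, G5 stuck-at-1, G6 stuck-at-1, G7 stuck-at-1.
Test 3 (P=0, Q=1, R=0, S=0, T=1): fault-free G1=0, G2=1, G3=1, G4=1, G5=0, G6=0, G7=0, G8=0, G9=0 → 0; observed 0. Eliminates G9 stuck-at-1.
Only G8 stuck-at-1 is consistent with every test.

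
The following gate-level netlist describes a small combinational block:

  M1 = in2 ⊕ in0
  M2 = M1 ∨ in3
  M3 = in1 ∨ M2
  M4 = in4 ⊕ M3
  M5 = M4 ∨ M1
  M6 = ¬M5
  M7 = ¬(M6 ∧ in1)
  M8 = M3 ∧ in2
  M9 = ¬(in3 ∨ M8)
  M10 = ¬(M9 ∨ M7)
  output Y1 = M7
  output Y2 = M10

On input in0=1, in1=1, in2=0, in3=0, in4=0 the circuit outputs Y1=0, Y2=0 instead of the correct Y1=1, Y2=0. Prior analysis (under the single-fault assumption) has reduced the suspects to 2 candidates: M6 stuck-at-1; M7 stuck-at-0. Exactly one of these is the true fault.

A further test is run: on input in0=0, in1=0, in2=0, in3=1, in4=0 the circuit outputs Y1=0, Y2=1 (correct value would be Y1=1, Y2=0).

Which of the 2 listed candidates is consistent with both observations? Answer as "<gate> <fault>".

M7 stuck-at-0

Evaluate each candidate on input in0=0, in1=0, in2=0, in3=1, in4=0:
  M6 stuck-at-1: M1=0, M2=1, M3=1, M4=1, M5=1, M6=1 [stuck-at-1], M7=1, M8=0, M9=0, M10=0 → Y1=1, Y2=0 — eliminated
  M7 stuck-at-0: M1=0, M2=1, M3=1, M4=1, M5=1, M6=0, M7=0 [stuck-at-0], M8=0, M9=0, M10=1 → Y1=0, Y2=1 — matches
Only M7 stuck-at-0 reproduces the observed Y1=0, Y2=1.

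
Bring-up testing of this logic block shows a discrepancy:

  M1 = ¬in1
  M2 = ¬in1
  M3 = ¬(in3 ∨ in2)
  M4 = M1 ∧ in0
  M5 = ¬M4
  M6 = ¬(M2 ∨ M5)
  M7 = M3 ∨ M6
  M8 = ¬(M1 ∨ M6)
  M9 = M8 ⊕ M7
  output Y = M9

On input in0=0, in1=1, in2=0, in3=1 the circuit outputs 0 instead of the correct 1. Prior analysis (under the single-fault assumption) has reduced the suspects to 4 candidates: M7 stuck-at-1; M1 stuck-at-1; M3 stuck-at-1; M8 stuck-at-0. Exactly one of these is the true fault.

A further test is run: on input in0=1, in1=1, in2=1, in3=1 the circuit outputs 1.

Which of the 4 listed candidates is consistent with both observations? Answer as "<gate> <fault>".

Evaluate each candidate on input in0=1, in1=1, in2=1, in3=1:
  M7 stuck-at-1: M1=0, M2=0, M3=0, M4=0, M5=1, M6=0, M7=1 [stuck-at-1], M8=1, M9=0 → 0 — eliminated
  M1 stuck-at-1: M1=1 [stuck-at-1], M2=0, M3=0, M4=1, M5=0, M6=1, M7=1, M8=0, M9=1 → 1 — matches
  M3 stuck-at-1: M1=0, M2=0, M3=1 [stuck-at-1], M4=0, M5=1, M6=0, M7=1, M8=1, M9=0 → 0 — eliminated
  M8 stuck-at-0: M1=0, M2=0, M3=0, M4=0, M5=1, M6=0, M7=0, M8=0 [stuck-at-0], M9=0 → 0 — eliminated
Only M1 stuck-at-1 reproduces the observed 1.

M1 stuck-at-1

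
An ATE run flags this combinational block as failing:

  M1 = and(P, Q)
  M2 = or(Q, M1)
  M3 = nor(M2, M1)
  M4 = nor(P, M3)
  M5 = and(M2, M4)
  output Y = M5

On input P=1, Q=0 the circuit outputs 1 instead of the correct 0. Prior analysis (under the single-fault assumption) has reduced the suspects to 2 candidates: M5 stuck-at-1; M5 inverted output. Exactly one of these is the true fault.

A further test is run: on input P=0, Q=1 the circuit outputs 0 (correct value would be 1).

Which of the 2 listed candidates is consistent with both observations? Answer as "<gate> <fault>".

Evaluate each candidate on input P=0, Q=1:
  M5 stuck-at-1: M1=0, M2=1, M3=0, M4=1, M5=1 [stuck-at-1] → 1 — eliminated
  M5 inverted output: M1=0, M2=1, M3=0, M4=1, M5=0 [inverted output] → 0 — matches
Only M5 inverted output reproduces the observed 0.

M5 inverted output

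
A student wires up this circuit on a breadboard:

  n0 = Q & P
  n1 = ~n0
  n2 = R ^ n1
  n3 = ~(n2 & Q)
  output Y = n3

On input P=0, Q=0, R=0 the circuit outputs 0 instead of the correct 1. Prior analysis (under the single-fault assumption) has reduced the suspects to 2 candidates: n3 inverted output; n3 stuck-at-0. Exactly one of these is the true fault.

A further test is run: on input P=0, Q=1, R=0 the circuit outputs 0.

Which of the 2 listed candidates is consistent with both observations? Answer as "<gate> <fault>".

Evaluate each candidate on input P=0, Q=1, R=0:
  n3 inverted output: n0=0, n1=1, n2=1, n3=1 [inverted output] → 1 — eliminated
  n3 stuck-at-0: n0=0, n1=1, n2=1, n3=0 [stuck-at-0] → 0 — matches
Only n3 stuck-at-0 reproduces the observed 0.

n3 stuck-at-0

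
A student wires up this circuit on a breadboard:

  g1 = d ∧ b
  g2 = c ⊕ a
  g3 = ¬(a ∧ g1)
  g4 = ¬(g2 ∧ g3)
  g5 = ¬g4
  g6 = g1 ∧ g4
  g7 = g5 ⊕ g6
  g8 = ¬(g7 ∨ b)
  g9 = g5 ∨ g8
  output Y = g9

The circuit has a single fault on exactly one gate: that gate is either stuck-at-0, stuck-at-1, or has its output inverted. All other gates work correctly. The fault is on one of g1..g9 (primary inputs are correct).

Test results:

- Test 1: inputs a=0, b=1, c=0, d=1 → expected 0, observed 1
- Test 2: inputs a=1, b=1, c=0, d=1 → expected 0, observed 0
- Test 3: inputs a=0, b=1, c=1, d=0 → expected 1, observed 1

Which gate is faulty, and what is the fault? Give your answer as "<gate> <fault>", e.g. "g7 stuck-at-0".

g2 stuck-at-1

Fault-free values for test 1 (a=0, b=1, c=0, d=1): g1=1, g2=0, g3=1, g4=1, g5=0, g6=1, g7=1, g8=0, g9=0, giving Y=0. Observed 1.
Test 1: faults giving observed 1 are {g2 stuck-at-1, g2 inverted output, g4 stuck-at-0, g4 inverted output, g5 stuck-at-1, g5 inverted output, g8 stuck-at-1, g8 inverted output, g9 stuck-at-1, g9 inverted output}.
Test 2 (a=1, b=1, c=0, d=1): fault-free g1=1, g2=1, g3=0, g4=1, g5=0, g6=1, g7=1, g8=0, g9=0 → 0; observed 0. Eliminates g4 stuck-at-0, g4 inverted output, g5 stuck-at-1, g5 inverted output, g8 stuck-at-1, g8 inverted output, g9 stuck-at-1, g9 inverted output.
Test 3 (a=0, b=1, c=1, d=0): fault-free g1=0, g2=1, g3=1, g4=0, g5=1, g6=0, g7=1, g8=0, g9=1 → 1; observed 1. Eliminates g2 inverted output.
Only g2 stuck-at-1 is consistent with every test.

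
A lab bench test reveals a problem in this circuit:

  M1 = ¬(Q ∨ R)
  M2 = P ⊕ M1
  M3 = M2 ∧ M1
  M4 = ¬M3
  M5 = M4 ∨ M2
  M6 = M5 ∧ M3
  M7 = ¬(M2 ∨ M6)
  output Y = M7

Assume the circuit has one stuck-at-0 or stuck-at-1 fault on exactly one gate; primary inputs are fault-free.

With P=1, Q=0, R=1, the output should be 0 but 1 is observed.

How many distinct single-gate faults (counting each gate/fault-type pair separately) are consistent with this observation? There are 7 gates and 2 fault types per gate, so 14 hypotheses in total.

3

Fault-free: M1=0, M2=1, M3=0, M4=1, M5=1, M6=0, M7=0 → 0. Observed 1.
  M1 stuck-at-0: output 0 ✗
  M1 stuck-at-1: output 1 ✓
  M2 stuck-at-0: output 1 ✓
  M2 stuck-at-1: output 0 ✗
  M3 stuck-at-0: output 0 ✗
  M3 stuck-at-1: output 0 ✗
  M4 stuck-at-0: output 0 ✗
  M4 stuck-at-1: output 0 ✗
  M5 stuck-at-0: output 0 ✗
  M5 stuck-at-1: output 0 ✗
  M6 stuck-at-0: output 0 ✗
  M6 stuck-at-1: output 0 ✗
  M7 stuck-at-0: output 0 ✗
  M7 stuck-at-1: output 1 ✓
Consistent faults: {M1 stuck-at-1, M2 stuck-at-0, M7 stuck-at-1} — 3 in all.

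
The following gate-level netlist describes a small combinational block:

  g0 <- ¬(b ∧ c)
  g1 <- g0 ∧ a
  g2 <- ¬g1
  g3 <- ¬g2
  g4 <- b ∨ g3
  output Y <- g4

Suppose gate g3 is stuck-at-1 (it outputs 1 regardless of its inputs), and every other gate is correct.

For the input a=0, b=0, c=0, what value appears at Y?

Propagate with g3 forced: g0=1, g1=0, g2=1, g3=1 [stuck-at-1], g4=1.
So Y = 1. (Without the fault it would be 0.)

1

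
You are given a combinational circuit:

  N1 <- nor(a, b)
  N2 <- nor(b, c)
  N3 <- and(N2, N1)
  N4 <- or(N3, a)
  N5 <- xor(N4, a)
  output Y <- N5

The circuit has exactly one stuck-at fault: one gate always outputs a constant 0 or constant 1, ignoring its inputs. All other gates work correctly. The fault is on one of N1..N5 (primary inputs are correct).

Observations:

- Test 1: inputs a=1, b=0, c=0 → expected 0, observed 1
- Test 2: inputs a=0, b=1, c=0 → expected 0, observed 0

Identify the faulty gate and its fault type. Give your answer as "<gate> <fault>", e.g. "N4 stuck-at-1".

Fault-free values for test 1 (a=1, b=0, c=0): N1=0, N2=1, N3=0, N4=1, N5=0, giving Y=0. Observed 1.
Test 1: faults giving observed 1 are {N4 stuck-at-0, N5 stuck-at-1}.
Test 2 (a=0, b=1, c=0): fault-free N1=0, N2=0, N3=0, N4=0, N5=0 → 0; observed 0. Eliminates N5 stuck-at-1.
Only N4 stuck-at-0 is consistent with every test.

N4 stuck-at-0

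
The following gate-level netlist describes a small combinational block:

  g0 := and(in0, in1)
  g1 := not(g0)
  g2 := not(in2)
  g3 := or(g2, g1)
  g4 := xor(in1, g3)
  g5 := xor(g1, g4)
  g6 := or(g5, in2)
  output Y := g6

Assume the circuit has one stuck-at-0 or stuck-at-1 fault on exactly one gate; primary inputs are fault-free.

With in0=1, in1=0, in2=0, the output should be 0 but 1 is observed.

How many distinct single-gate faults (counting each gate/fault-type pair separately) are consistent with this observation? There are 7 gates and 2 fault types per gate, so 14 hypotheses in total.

Fault-free: g0=0, g1=1, g2=1, g3=1, g4=1, g5=0, g6=0 → 0. Observed 1.
  g0 stuck-at-0: output 0 ✗
  g0 stuck-at-1: output 1 ✓
  g1 stuck-at-0: output 1 ✓
  g1 stuck-at-1: output 0 ✗
  g2 stuck-at-0: output 0 ✗
  g2 stuck-at-1: output 0 ✗
  g3 stuck-at-0: output 1 ✓
  g3 stuck-at-1: output 0 ✗
  g4 stuck-at-0: output 1 ✓
  g4 stuck-at-1: output 0 ✗
  g5 stuck-at-0: output 0 ✗
  g5 stuck-at-1: output 1 ✓
  g6 stuck-at-0: output 0 ✗
  g6 stuck-at-1: output 1 ✓
Consistent faults: {g0 stuck-at-1, g1 stuck-at-0, g3 stuck-at-0, g4 stuck-at-0, g5 stuck-at-1, g6 stuck-at-1} — 6 in all.

6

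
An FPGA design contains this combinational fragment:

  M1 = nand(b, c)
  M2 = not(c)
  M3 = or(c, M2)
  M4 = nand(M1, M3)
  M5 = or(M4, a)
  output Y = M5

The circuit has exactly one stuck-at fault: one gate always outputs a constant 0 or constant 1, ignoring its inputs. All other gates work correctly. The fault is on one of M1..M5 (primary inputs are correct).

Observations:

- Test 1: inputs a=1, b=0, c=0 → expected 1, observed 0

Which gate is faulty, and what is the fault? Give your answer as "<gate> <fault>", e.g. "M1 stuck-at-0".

M5 stuck-at-0

Fault-free values for test 1 (a=1, b=0, c=0): M1=1, M2=1, M3=1, M4=0, M5=1, giving Y=1. Observed 0.
Test 1: faults giving observed 0 are {M5 stuck-at-0}.
Only M5 stuck-at-0 is consistent with every test.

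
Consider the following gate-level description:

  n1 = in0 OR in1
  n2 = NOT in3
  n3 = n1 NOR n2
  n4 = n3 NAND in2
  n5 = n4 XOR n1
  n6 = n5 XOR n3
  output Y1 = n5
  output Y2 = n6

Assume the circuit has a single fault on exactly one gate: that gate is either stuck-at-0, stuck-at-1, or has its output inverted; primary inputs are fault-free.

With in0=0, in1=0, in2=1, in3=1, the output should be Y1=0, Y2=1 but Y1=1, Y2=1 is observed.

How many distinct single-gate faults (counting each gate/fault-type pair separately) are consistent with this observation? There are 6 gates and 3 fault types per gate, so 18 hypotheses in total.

Fault-free: n1=0, n2=0, n3=1, n4=0, n5=0, n6=1 → Y1=0, Y2=1. Observed Y1=1, Y2=1.
  n1: none of the 3 fault types match ✗
  n2: stuck-at-1, inverted output ✓; others ✗
  n3: stuck-at-0, inverted output ✓; others ✗
  n4: none of the 3 fault types match ✗
  n5: none of the 3 fault types match ✗
  n6: none of the 3 fault types match ✗
Consistent faults: {n2 stuck-at-1, n2 inverted output, n3 stuck-at-0, n3 inverted output} — 4 in all.

4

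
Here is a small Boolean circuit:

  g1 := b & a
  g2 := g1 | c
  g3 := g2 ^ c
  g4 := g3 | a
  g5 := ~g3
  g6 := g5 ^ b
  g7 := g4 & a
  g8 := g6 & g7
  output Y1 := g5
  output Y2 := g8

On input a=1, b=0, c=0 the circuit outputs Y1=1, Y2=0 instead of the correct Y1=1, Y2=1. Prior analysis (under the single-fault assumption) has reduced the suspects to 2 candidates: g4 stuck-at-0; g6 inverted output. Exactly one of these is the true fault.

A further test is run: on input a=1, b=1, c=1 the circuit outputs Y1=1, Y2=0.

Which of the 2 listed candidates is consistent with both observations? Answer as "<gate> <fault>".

Evaluate each candidate on input a=1, b=1, c=1:
  g4 stuck-at-0: g1=1, g2=1, g3=0, g4=0 [stuck-at-0], g5=1, g6=0, g7=0, g8=0 → Y1=1, Y2=0 — matches
  g6 inverted output: g1=1, g2=1, g3=0, g4=1, g5=1, g6=1 [inverted output], g7=1, g8=1 → Y1=1, Y2=1 — eliminated
Only g4 stuck-at-0 reproduces the observed Y1=1, Y2=0.

g4 stuck-at-0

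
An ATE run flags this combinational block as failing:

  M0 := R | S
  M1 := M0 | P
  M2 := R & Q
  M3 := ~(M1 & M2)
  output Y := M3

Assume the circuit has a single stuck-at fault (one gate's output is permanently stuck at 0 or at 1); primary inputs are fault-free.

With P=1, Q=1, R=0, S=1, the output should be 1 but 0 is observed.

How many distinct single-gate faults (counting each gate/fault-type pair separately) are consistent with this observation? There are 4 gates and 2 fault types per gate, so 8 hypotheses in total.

Fault-free: M0=1, M1=1, M2=0, M3=1 → 1. Observed 0.
  M0 stuck-at-0: output 1 ✗
  M0 stuck-at-1: output 1 ✗
  M1 stuck-at-0: output 1 ✗
  M1 stuck-at-1: output 1 ✗
  M2 stuck-at-0: output 1 ✗
  M2 stuck-at-1: output 0 ✓
  M3 stuck-at-0: output 0 ✓
  M3 stuck-at-1: output 1 ✗
Consistent faults: {M2 stuck-at-1, M3 stuck-at-0} — 2 in all.

2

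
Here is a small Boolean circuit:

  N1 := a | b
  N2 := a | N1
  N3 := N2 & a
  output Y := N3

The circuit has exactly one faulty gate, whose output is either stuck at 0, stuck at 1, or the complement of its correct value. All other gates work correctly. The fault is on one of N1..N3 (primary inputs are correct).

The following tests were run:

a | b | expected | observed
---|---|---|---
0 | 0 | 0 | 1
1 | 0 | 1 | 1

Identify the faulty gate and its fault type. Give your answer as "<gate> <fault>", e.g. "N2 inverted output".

Fault-free values for test 1 (a=0, b=0): N1=0, N2=0, N3=0, giving Y=0. Observed 1.
Test 1: faults giving observed 1 are {N3 stuck-at-1, N3 inverted output}.
Test 2 (a=1, b=0): fault-free N1=1, N2=1, N3=1 → 1; observed 1. Eliminates N3 inverted output.
Only N3 stuck-at-1 is consistent with every test.

N3 stuck-at-1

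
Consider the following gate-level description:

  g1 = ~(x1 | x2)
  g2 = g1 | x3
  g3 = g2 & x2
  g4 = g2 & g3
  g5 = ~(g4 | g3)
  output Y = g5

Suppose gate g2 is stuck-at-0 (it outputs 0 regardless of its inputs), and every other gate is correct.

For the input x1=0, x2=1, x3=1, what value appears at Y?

1

Propagate with g2 forced: g1=0, g2=0 [stuck-at-0], g3=0, g4=0, g5=1.
So Y = 1. (Without the fault it would be 0.)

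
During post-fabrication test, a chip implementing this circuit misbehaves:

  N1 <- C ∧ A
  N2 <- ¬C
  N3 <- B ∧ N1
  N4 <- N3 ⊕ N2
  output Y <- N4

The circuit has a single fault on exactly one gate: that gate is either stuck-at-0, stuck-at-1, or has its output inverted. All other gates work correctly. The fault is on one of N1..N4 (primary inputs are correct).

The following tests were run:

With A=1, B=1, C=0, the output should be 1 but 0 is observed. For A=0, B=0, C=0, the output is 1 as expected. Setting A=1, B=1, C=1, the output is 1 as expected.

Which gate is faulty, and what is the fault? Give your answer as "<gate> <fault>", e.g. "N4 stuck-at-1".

Fault-free values for test 1 (A=1, B=1, C=0): N1=0, N2=1, N3=0, N4=1, giving Y=1. Observed 0.
Test 1: faults giving observed 0 are {N1 stuck-at-1, N1 inverted output, N2 stuck-at-0, N2 inverted output, N3 stuck-at-1, N3 inverted output, N4 stuck-at-0, N4 inverted output}.
Test 2 (A=0, B=0, C=0): fault-free N1=0, N2=1, N3=0, N4=1 → 1; observed 1. Eliminates N2 stuck-at-0, N2 inverted output, N3 stuck-at-1, N3 inverted output, N4 stuck-at-0, N4 inverted output.
Test 3 (A=1, B=1, C=1): fault-free N1=1, N2=0, N3=1, N4=1 → 1; observed 1. Eliminates N1 inverted output.
Only N1 stuck-at-1 is consistent with every test.

N1 stuck-at-1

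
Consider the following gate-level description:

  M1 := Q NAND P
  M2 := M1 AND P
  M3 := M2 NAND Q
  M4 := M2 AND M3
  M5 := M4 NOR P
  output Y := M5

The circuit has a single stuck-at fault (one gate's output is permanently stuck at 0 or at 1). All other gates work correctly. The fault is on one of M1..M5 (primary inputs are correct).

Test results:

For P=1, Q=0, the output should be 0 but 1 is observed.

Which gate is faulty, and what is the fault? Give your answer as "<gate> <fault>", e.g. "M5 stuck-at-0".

Fault-free values for test 1 (P=1, Q=0): M1=1, M2=1, M3=1, M4=1, M5=0, giving Y=0. Observed 1.
Test 1: faults giving observed 1 are {M5 stuck-at-1}.
Only M5 stuck-at-1 is consistent with every test.

M5 stuck-at-1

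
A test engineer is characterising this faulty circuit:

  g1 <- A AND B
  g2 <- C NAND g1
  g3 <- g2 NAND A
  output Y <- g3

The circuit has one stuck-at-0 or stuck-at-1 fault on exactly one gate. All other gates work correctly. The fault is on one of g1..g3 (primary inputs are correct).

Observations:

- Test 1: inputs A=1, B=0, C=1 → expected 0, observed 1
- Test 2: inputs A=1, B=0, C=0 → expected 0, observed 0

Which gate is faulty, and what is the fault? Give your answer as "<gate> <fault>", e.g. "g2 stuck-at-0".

g1 stuck-at-1

Fault-free values for test 1 (A=1, B=0, C=1): g1=0, g2=1, g3=0, giving Y=0. Observed 1.
Test 1: faults giving observed 1 are {g1 stuck-at-1, g2 stuck-at-0, g3 stuck-at-1}.
Test 2 (A=1, B=0, C=0): fault-free g1=0, g2=1, g3=0 → 0; observed 0. Eliminates g2 stuck-at-0, g3 stuck-at-1.
Only g1 stuck-at-1 is consistent with every test.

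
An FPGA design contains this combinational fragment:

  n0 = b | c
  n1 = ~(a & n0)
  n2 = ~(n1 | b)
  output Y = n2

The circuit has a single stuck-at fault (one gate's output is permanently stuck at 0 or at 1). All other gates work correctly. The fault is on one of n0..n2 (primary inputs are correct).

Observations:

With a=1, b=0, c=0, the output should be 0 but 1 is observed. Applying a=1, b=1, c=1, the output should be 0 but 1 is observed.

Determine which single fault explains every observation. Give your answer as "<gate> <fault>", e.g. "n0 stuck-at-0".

Fault-free values for test 1 (a=1, b=0, c=0): n0=0, n1=1, n2=0, giving Y=0. Observed 1.
Test 1: faults giving observed 1 are {n0 stuck-at-1, n1 stuck-at-0, n2 stuck-at-1}.
Test 2 (a=1, b=1, c=1): fault-free n0=1, n1=0, n2=0 → 0; observed 1. Eliminates n0 stuck-at-1, n1 stuck-at-0.
Only n2 stuck-at-1 is consistent with every test.

n2 stuck-at-1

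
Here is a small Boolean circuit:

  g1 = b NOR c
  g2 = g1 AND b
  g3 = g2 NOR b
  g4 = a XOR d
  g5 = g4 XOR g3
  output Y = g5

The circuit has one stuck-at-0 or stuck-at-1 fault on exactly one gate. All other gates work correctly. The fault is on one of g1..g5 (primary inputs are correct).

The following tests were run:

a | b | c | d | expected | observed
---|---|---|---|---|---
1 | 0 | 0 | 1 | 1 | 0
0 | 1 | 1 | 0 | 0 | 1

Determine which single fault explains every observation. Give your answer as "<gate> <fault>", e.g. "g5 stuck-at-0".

g4 stuck-at-1

Fault-free values for test 1 (a=1, b=0, c=0, d=1): g1=1, g2=0, g3=1, g4=0, g5=1, giving Y=1. Observed 0.
Test 1: faults giving observed 0 are {g2 stuck-at-1, g3 stuck-at-0, g4 stuck-at-1, g5 stuck-at-0}.
Test 2 (a=0, b=1, c=1, d=0): fault-free g1=0, g2=0, g3=0, g4=0, g5=0 → 0; observed 1. Eliminates g2 stuck-at-1, g3 stuck-at-0, g5 stuck-at-0.
Only g4 stuck-at-1 is consistent with every test.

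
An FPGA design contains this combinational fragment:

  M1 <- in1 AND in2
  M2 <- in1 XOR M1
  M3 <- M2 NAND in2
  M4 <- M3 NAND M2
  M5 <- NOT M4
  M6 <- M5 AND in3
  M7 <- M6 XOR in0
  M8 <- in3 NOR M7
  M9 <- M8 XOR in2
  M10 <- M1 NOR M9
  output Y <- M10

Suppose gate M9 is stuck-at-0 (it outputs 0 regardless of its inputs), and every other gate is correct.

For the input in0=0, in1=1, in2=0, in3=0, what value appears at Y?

1

Propagate with M9 forced: M1=0, M2=1, M3=1, M4=0, M5=1, M6=0, M7=0, M8=1, M9=0 [stuck-at-0], M10=1.
So Y = 1. (Without the fault it would be 0.)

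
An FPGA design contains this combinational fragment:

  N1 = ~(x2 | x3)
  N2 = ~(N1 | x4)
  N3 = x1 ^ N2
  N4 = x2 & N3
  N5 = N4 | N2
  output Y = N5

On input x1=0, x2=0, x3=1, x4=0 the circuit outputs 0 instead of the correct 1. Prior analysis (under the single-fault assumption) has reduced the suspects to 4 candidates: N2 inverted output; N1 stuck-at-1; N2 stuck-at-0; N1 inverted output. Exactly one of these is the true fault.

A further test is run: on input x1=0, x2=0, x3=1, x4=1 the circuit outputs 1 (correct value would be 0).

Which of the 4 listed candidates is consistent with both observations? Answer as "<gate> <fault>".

N2 inverted output

Evaluate each candidate on input x1=0, x2=0, x3=1, x4=1:
  N2 inverted output: N1=0, N2=1 [inverted output], N3=1, N4=0, N5=1 → 1 — matches
  N1 stuck-at-1: N1=1 [stuck-at-1], N2=0, N3=0, N4=0, N5=0 → 0 — eliminated
  N2 stuck-at-0: N1=0, N2=0 [stuck-at-0], N3=0, N4=0, N5=0 → 0 — eliminated
  N1 inverted output: N1=1 [inverted output], N2=0, N3=0, N4=0, N5=0 → 0 — eliminated
Only N2 inverted output reproduces the observed 1.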